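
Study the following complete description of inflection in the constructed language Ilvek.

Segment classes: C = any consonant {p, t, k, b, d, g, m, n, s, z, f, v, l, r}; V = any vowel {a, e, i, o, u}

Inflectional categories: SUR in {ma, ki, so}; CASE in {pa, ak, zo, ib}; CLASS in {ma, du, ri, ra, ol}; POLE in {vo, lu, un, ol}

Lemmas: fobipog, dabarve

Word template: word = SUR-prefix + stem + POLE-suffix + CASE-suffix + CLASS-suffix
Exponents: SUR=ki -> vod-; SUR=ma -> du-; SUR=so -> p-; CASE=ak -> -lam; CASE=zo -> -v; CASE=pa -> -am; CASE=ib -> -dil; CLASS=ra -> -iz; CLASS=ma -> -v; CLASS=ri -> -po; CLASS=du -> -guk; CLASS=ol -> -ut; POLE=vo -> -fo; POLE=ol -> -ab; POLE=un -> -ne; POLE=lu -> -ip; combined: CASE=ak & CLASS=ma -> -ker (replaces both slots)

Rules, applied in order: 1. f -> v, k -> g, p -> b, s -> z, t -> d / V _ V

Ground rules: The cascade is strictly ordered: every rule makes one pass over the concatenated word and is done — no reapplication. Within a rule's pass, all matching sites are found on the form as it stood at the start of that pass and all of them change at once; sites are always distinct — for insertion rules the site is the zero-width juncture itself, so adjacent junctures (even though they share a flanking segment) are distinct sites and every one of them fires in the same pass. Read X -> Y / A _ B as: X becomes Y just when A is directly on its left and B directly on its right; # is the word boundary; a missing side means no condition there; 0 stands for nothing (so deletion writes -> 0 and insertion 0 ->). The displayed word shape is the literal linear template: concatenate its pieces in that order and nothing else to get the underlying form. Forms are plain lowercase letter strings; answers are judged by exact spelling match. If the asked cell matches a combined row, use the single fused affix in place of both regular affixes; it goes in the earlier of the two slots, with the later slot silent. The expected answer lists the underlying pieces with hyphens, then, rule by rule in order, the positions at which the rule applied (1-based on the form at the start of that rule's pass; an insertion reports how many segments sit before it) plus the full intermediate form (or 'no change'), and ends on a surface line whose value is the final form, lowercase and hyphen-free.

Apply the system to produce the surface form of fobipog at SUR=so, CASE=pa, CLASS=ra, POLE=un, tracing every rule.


underlying: p-fobipog-ne-am-iz
1. f -> v, k -> g, p -> b, s -> z, t -> d / V _ V: fires at position(s) 6: pfobibogneamiz
surface: pfobibogneamiz


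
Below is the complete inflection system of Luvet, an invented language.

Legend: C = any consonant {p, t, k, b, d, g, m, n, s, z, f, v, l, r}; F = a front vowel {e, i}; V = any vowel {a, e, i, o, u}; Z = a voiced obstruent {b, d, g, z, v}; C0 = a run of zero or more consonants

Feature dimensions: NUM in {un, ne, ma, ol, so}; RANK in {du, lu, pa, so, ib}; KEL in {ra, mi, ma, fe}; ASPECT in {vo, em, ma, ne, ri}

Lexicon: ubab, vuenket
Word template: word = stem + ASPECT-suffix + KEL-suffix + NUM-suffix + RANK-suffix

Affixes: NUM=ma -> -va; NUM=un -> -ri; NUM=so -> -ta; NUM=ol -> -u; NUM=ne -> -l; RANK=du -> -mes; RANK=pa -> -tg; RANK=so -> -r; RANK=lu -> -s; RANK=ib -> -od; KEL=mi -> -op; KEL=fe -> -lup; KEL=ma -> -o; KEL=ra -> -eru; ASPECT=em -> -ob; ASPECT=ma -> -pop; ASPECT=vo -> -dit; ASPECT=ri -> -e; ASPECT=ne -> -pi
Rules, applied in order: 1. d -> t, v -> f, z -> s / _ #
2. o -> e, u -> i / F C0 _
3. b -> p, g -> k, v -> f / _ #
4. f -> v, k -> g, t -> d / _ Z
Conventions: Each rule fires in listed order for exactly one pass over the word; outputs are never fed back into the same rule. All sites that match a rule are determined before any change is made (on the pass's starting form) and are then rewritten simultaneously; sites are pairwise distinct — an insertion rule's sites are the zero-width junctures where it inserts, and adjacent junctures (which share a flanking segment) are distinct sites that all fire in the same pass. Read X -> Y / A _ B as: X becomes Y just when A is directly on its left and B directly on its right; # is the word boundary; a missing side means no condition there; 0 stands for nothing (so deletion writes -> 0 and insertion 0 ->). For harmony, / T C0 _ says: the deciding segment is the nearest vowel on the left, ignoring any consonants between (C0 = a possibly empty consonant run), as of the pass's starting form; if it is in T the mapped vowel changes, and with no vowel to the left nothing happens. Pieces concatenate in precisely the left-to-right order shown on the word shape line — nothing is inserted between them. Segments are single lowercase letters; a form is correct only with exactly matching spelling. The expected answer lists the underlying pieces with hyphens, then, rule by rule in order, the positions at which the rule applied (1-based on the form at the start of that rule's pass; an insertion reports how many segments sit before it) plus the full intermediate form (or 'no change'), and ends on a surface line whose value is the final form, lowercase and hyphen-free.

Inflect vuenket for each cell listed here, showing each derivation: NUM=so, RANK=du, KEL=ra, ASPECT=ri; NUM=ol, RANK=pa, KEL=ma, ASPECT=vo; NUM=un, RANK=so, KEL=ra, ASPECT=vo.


cell NUM=so, RANK=du, KEL=ra, ASPECT=ri:
underlying: vuenket-e-eru-ta-mes
1. d -> t, v -> f, z -> s / _ #: no change
2. o -> e, u -> i / F C0 _: fires at position(s) 11: vuenketeeritames
3. b -> p, g -> k, v -> f / _ #: no change
4. f -> v, k -> g, t -> d / _ Z: no change
surface: vuenketeeritames

cell NUM=ol, RANK=pa, KEL=ma, ASPECT=vo:
underlying: vuenket-dit-o-u-tg
1. d -> t, v -> f, z -> s / _ #: no change
2. o -> e, u -> i / F C0 _: fires at position(s) 11: vuenketditeutg
3. b -> p, g -> k, v -> f / _ #: fires at position(s) 14: vuenketditeutk
4. f -> v, k -> g, t -> d / _ Z: fires at position(s) 7: vuenkedditeutk
surface: vuenkedditeutk

cell NUM=un, RANK=so, KEL=ra, ASPECT=vo:
underlying: vuenket-dit-eru-ri-r
1. d -> t, v -> f, z -> s / _ #: no change
2. o -> e, u -> i / F C0 _: fires at position(s) 13: vuenketditeririr
3. b -> p, g -> k, v -> f / _ #: no change
4. f -> v, k -> g, t -> d / _ Z: fires at position(s) 7: vuenkedditeririr
surface: vuenkedditeririr


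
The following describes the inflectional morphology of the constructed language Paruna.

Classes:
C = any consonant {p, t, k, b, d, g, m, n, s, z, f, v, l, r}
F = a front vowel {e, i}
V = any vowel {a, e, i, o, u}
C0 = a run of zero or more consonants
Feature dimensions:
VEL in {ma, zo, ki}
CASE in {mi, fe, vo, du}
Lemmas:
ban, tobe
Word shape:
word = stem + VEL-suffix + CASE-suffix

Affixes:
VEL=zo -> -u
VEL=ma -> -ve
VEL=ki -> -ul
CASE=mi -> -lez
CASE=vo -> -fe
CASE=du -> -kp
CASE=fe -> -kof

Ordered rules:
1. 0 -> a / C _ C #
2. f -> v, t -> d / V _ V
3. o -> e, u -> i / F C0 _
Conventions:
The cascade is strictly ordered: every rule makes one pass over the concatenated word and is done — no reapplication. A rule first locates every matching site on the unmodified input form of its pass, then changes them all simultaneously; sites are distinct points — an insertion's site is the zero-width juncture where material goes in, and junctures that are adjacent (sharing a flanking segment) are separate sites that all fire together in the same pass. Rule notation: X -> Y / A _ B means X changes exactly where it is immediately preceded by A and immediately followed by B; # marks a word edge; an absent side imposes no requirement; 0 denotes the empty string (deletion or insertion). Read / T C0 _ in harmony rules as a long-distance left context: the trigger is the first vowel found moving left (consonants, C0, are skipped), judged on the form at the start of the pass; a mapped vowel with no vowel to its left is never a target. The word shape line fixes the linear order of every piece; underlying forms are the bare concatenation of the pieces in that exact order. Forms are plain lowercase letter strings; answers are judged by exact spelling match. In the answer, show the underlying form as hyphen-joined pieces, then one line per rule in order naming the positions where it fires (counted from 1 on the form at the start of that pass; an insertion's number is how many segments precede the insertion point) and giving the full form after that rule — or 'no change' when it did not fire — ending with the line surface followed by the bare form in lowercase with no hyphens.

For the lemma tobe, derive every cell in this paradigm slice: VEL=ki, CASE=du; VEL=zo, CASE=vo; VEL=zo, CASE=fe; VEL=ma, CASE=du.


cell VEL=ki, CASE=du:
underlying: tobe-ul-kp
1. 0 -> a / C _ C #: inserts after position(s) 7: tobeulkap
2. f -> v, t -> d / V _ V: no change
3. o -> e, u -> i / F C0 _: fires at position(s) 5: tobeilkap
surface: tobeilkap

cell VEL=zo, CASE=vo:
underlying: tobe-u-fe
1. 0 -> a / C _ C #: no change
2. f -> v, t -> d / V _ V: fires at position(s) 6: tobeuve
3. o -> e, u -> i / F C0 _: fires at position(s) 5: tobeive
surface: tobeive

cell VEL=zo, CASE=fe:
underlying: tobe-u-kof
1. 0 -> a / C _ C #: no change
2. f -> v, t -> d / V _ V: no change
3. o -> e, u -> i / F C0 _: fires at position(s) 5: tobeikof
surface: tobeikof

cell VEL=ma, CASE=du:
underlying: tobe-ve-kp
1. 0 -> a / C _ C #: inserts after position(s) 7: tobevekap
2. f -> v, t -> d / V _ V: no change
3. o -> e, u -> i / F C0 _: no change
surface: tobevekap


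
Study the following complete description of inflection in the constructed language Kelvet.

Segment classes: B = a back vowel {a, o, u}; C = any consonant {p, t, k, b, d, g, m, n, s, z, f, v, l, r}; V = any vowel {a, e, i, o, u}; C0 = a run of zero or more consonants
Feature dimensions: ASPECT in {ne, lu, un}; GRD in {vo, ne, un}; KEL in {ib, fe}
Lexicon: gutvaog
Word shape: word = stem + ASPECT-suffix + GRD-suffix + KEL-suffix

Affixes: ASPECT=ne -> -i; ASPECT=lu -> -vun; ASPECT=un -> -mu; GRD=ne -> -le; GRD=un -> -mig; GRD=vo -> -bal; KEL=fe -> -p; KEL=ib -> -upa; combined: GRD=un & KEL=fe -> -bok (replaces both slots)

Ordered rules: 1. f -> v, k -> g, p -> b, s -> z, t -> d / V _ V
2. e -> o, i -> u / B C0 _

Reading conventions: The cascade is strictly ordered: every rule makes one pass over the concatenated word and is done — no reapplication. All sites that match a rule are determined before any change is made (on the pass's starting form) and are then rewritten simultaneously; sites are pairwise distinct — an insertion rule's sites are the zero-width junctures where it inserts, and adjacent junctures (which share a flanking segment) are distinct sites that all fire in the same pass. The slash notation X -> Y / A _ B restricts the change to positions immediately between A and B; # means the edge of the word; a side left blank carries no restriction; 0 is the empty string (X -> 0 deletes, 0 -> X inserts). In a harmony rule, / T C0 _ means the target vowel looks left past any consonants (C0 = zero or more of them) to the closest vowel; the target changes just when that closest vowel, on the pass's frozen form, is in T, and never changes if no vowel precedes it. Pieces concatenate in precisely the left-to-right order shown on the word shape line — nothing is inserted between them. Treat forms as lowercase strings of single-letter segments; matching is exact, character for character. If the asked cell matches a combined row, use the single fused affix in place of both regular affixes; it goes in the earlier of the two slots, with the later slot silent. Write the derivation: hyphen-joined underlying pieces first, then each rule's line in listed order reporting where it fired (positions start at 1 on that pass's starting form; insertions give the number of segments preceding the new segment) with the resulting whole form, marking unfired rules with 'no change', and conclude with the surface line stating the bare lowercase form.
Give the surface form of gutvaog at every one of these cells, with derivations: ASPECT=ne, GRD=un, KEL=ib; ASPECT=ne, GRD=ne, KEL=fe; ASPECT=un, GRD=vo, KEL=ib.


cell ASPECT=ne, GRD=un, KEL=ib:
underlying: gutvaog-i-mig-upa
1. f -> v, k -> g, p -> b, s -> z, t -> d / V _ V: fires at position(s) 13: gutvaogimiguba
2. e -> o, i -> u / B C0 _: fires at position(s) 8: gutvaogumiguba
surface: gutvaogumiguba

cell ASPECT=ne, GRD=ne, KEL=fe:
underlying: gutvaog-i-le-p
1. f -> v, k -> g, p -> b, s -> z, t -> d / V _ V: no change
2. e -> o, i -> u / B C0 _: fires at position(s) 8: gutvaogulep
surface: gutvaogulep

cell ASPECT=un, GRD=vo, KEL=ib:
underlying: gutvaog-mu-bal-upa
1. f -> v, k -> g, p -> b, s -> z, t -> d / V _ V: fires at position(s) 14: gutvaogmubaluba
2. e -> o, i -> u / B C0 _: no change
surface: gutvaogmubaluba


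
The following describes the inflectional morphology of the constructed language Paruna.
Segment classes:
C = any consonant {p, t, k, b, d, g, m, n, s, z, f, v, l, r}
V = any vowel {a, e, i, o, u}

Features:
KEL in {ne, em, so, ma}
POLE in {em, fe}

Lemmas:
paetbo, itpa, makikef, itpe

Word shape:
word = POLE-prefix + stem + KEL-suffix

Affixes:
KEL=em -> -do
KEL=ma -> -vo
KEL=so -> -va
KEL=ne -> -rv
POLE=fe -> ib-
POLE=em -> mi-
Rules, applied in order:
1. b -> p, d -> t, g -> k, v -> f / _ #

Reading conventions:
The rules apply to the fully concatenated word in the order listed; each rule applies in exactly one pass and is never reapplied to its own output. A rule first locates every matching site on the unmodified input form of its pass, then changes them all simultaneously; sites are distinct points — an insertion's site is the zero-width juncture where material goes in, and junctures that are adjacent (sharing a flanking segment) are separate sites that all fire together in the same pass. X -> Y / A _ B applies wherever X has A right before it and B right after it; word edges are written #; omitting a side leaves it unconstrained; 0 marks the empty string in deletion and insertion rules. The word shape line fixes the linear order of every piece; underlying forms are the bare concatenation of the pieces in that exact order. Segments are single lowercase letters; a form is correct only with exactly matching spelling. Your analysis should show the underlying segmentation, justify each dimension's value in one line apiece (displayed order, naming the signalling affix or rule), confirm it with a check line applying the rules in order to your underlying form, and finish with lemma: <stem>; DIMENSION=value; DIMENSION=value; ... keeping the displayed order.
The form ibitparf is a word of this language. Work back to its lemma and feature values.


underlying: ib-itpa-rv
KEL=ne - signalled by the affix -rv
POLE=fe - signalled by the affix ib-
check: ibitparv -> ibitparf
lemma: itpa; KEL=ne; POLE=fe


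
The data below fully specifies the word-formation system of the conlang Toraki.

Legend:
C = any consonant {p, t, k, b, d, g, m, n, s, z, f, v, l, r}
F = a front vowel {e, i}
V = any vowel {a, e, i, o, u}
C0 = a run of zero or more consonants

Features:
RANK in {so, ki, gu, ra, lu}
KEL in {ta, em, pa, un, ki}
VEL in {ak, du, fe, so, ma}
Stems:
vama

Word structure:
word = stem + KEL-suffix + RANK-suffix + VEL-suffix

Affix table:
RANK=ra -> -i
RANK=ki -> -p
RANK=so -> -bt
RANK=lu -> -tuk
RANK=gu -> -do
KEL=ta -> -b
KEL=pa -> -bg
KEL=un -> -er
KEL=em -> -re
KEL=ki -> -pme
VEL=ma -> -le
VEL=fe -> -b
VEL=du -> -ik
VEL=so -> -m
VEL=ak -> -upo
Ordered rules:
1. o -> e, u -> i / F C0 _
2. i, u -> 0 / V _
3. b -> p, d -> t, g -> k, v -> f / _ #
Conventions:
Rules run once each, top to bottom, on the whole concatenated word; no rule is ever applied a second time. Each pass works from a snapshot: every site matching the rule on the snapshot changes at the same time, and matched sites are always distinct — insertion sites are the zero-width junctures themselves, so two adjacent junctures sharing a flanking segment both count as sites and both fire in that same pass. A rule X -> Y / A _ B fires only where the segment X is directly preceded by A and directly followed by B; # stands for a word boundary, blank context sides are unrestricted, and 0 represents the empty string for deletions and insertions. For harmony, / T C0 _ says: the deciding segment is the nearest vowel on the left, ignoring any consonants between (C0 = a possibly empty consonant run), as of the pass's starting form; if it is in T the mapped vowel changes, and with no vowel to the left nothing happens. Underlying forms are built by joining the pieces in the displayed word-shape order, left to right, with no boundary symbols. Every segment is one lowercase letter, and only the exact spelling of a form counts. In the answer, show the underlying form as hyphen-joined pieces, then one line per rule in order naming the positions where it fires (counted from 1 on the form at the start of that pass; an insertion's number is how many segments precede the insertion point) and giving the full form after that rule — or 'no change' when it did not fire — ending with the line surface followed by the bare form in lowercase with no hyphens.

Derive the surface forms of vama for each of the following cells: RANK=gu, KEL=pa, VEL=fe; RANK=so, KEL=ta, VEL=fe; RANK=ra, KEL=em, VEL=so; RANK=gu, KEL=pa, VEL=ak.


cell RANK=gu, KEL=pa, VEL=fe:
underlying: vama-bg-do-b
1. o -> e, u -> i / F C0 _: no change
2. i, u -> 0 / V _: no change
3. b -> p, d -> t, g -> k, v -> f / _ #: fires at position(s) 9: vamabgdop
surface: vamabgdop

cell RANK=so, KEL=ta, VEL=fe:
underlying: vama-b-bt-b
1. o -> e, u -> i / F C0 _: no change
2. i, u -> 0 / V _: no change
3. b -> p, d -> t, g -> k, v -> f / _ #: fires at position(s) 8: vamabbtp
surface: vamabbtp

cell RANK=ra, KEL=em, VEL=so:
underlying: vama-re-i-m
1. o -> e, u -> i / F C0 _: no change
2. i, u -> 0 / V _: fires at position(s) 7: vamarem
3. b -> p, d -> t, g -> k, v -> f / _ #: no change
surface: vamarem

cell RANK=gu, KEL=pa, VEL=ak:
underlying: vama-bg-do-upo
1. o -> e, u -> i / F C0 _: no change
2. i, u -> 0 / V _: fires at position(s) 9: vamabgdopo
3. b -> p, d -> t, g -> k, v -> f / _ #: no change
surface: vamabgdopo


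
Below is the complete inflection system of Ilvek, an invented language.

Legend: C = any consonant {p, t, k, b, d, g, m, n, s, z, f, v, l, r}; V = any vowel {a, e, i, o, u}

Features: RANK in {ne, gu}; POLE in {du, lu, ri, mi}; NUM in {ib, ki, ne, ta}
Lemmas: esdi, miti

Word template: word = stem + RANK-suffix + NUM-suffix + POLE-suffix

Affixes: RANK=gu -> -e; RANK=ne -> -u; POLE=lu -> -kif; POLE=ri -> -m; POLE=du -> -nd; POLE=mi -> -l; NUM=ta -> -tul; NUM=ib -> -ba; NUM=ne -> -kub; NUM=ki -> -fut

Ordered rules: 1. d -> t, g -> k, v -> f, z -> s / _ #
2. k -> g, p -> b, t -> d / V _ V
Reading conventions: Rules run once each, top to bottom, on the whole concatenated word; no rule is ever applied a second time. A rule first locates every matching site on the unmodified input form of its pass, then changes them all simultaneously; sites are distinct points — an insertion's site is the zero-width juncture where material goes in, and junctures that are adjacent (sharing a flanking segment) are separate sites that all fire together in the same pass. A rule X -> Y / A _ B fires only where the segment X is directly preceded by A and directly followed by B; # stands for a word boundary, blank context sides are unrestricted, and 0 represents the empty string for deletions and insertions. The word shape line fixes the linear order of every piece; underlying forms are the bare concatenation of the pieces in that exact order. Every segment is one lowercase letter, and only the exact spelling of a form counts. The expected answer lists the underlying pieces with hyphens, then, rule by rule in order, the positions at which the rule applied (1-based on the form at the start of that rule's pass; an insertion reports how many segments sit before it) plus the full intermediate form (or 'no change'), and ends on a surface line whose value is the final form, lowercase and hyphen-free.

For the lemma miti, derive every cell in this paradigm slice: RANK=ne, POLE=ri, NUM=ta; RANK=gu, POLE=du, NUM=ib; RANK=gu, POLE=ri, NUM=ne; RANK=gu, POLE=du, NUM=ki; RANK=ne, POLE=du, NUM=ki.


cell RANK=ne, POLE=ri, NUM=ta:
underlying: miti-u-tul-m
1. d -> t, g -> k, v -> f, z -> s / _ #: no change
2. k -> g, p -> b, t -> d / V _ V: fires at position(s) 3, 6: midiudulm
surface: midiudulm

cell RANK=gu, POLE=du, NUM=ib:
underlying: miti-e-ba-nd
1. d -> t, g -> k, v -> f, z -> s / _ #: fires at position(s) 9: mitiebant
2. k -> g, p -> b, t -> d / V _ V: fires at position(s) 3: midiebant
surface: midiebant

cell RANK=gu, POLE=ri, NUM=ne:
underlying: miti-e-kub-m
1. d -> t, g -> k, v -> f, z -> s / _ #: no change
2. k -> g, p -> b, t -> d / V _ V: fires at position(s) 3, 6: midiegubm
surface: midiegubm

cell RANK=gu, POLE=du, NUM=ki:
underlying: miti-e-fut-nd
1. d -> t, g -> k, v -> f, z -> s / _ #: fires at position(s) 10: mitiefutnt
2. k -> g, p -> b, t -> d / V _ V: fires at position(s) 3: midiefutnt
surface: midiefutnt

cell RANK=ne, POLE=du, NUM=ki:
underlying: miti-u-fut-nd
1. d -> t, g -> k, v -> f, z -> s / _ #: fires at position(s) 10: mitiufutnt
2. k -> g, p -> b, t -> d / V _ V: fires at position(s) 3: midiufutnt
surface: midiufutnt


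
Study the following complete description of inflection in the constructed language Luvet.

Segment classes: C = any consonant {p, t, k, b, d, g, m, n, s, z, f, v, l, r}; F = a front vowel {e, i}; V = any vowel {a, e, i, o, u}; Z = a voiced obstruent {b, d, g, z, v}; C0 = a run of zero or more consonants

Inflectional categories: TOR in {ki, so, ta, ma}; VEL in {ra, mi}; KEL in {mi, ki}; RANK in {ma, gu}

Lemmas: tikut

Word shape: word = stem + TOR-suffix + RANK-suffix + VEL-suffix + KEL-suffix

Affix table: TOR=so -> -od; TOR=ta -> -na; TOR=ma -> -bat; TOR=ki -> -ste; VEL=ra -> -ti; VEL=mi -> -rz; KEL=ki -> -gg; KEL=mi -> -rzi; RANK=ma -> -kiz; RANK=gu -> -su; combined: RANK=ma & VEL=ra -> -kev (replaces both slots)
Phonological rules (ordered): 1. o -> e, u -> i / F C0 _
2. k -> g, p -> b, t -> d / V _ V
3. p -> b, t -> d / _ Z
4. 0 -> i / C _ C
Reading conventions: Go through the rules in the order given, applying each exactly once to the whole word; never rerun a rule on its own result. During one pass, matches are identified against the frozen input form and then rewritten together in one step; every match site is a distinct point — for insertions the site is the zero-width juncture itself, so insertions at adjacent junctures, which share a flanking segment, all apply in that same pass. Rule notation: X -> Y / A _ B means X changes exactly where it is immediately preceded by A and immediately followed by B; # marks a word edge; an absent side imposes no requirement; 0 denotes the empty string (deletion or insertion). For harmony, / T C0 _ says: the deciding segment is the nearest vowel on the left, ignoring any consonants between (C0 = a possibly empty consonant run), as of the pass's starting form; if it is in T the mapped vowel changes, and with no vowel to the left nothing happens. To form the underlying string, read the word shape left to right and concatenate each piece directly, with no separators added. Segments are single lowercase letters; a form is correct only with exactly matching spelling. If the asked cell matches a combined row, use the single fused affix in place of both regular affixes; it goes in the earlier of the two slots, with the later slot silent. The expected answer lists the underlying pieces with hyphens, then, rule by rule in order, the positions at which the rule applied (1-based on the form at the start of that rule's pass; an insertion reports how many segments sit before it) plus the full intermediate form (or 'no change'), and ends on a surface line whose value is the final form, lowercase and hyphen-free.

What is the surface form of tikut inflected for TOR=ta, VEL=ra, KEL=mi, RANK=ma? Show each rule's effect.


underlying: tikut-na-kev-rzi
1. o -> e, u -> i / F C0 _: fires at position(s) 4: tikitnakevrzi
2. k -> g, p -> b, t -> d / V _ V: fires at position(s) 3, 8: tigitnagevrzi
3. p -> b, t -> d / _ Z: no change
4. 0 -> i / C _ C: inserts after position(s) 5, 10, 11: tigitinagevirizi
surface: tigitinagevirizi


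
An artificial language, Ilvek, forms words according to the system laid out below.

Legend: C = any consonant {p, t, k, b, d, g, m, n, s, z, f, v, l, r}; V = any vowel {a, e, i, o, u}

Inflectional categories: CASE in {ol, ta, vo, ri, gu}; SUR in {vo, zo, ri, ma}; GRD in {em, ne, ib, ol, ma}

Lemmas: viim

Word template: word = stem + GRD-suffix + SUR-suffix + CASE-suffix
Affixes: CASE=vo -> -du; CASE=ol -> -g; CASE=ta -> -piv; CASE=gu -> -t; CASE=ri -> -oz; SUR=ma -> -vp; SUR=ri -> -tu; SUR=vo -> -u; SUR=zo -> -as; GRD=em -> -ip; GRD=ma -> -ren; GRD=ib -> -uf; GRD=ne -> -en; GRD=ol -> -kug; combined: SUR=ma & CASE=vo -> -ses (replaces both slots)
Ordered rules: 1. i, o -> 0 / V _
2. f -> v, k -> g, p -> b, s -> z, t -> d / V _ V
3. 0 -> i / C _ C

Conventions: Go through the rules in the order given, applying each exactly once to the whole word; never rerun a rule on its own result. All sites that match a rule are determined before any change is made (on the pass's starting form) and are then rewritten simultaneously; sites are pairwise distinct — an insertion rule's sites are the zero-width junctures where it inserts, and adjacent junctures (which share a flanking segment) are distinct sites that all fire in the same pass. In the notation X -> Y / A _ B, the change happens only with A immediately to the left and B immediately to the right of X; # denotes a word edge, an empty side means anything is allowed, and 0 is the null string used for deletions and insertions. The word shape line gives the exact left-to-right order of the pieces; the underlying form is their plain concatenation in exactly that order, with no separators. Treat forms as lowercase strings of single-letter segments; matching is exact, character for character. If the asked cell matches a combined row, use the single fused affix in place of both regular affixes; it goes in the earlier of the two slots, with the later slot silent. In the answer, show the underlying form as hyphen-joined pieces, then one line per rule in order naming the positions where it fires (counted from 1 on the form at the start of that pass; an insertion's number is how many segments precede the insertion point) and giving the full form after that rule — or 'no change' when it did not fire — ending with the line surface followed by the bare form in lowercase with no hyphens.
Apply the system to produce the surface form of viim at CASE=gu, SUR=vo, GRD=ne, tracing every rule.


underlying: viim-en-u-t
1. i, o -> 0 / V _: fires at position(s) 3: vimenut
2. f -> v, k -> g, p -> b, s -> z, t -> d / V _ V: no change
3. 0 -> i / C _ C: no change
surface: vimenut


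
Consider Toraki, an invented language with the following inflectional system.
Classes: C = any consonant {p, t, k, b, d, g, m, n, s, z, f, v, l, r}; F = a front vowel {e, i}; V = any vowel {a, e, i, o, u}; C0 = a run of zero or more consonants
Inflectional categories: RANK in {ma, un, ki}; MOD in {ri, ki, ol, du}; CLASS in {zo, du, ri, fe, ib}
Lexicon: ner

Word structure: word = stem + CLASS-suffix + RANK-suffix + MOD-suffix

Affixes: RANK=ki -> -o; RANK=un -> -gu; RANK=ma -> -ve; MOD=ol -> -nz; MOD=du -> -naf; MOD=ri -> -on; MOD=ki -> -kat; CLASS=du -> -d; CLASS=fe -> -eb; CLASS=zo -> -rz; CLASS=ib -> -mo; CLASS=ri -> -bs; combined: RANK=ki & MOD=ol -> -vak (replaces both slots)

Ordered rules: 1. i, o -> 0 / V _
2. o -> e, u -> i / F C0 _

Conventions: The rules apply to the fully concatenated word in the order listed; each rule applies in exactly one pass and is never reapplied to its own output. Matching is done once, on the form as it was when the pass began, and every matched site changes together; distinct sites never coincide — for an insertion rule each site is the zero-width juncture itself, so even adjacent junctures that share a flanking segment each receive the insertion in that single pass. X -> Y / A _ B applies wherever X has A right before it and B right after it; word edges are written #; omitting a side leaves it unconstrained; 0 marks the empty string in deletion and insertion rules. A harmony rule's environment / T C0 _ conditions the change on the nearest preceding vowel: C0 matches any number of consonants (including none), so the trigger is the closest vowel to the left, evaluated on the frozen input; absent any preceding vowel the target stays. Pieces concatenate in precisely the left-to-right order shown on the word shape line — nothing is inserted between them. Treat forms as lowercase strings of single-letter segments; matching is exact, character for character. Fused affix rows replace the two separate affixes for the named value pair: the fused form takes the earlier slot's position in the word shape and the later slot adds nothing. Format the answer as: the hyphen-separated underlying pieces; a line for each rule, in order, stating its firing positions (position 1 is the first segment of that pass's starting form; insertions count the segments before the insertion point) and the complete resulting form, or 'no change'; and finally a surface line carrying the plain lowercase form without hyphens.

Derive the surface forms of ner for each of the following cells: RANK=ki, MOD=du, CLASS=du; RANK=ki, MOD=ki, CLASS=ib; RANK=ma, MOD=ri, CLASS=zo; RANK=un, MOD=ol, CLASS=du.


cell RANK=ki, MOD=du, CLASS=du:
underlying: ner-d-o-naf
1. i, o -> 0 / V _: no change
2. o -> e, u -> i / F C0 _: fires at position(s) 5: nerdenaf
surface: nerdenaf

cell RANK=ki, MOD=ki, CLASS=ib:
underlying: ner-mo-o-kat
1. i, o -> 0 / V _: fires at position(s) 6: nermokat
2. o -> e, u -> i / F C0 _: fires at position(s) 5: nermekat
surface: nermekat

cell RANK=ma, MOD=ri, CLASS=zo:
underlying: ner-rz-ve-on
1. i, o -> 0 / V _: fires at position(s) 8: nerrzven
2. o -> e, u -> i / F C0 _: no change
surface: nerrzven

cell RANK=un, MOD=ol, CLASS=du:
underlying: ner-d-gu-nz
1. i, o -> 0 / V _: no change
2. o -> e, u -> i / F C0 _: fires at position(s) 6: nerdginz
surface: nerdginz


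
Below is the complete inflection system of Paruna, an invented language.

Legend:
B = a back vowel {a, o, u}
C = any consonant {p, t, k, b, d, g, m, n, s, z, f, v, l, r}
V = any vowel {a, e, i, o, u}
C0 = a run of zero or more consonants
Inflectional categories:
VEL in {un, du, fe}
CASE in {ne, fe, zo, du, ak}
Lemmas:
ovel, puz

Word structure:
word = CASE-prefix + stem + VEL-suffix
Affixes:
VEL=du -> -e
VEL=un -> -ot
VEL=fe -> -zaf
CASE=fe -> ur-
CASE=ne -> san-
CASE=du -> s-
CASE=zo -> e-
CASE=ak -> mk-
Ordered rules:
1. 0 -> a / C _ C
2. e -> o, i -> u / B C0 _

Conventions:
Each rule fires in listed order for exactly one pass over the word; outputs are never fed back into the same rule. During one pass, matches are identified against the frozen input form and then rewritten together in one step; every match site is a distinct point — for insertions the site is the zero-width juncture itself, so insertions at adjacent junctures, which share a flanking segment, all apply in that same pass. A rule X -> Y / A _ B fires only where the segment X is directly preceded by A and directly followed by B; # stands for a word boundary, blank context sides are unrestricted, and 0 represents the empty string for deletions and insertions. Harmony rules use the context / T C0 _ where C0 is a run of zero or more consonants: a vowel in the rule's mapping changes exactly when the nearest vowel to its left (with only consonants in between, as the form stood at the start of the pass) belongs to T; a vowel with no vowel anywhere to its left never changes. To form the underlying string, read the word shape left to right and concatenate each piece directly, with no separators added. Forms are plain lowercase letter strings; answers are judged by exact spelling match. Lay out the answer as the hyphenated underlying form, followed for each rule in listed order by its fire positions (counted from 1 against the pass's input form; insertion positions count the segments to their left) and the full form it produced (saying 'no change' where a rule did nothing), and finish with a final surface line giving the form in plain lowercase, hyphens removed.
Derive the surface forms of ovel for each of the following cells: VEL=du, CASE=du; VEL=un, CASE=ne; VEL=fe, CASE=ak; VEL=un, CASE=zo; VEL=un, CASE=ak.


cell VEL=du, CASE=du:
underlying: s-ovel-e
1. 0 -> a / C _ C: no change
2. e -> o, i -> u / B C0 _: fires at position(s) 4: sovole
surface: sovole

cell VEL=un, CASE=ne:
underlying: san-ovel-ot
1. 0 -> a / C _ C: no change
2. e -> o, i -> u / B C0 _: fires at position(s) 6: sanovolot
surface: sanovolot

cell VEL=fe, CASE=ak:
underlying: mk-ovel-zaf
1. 0 -> a / C _ C: inserts after position(s) 1, 6: makovelazaf
2. e -> o, i -> u / B C0 _: fires at position(s) 6: makovolazaf
surface: makovolazaf

cell VEL=un, CASE=zo:
underlying: e-ovel-ot
1. 0 -> a / C _ C: no change
2. e -> o, i -> u / B C0 _: fires at position(s) 4: eovolot
surface: eovolot

cell VEL=un, CASE=ak:
underlying: mk-ovel-ot
1. 0 -> a / C _ C: inserts after position(s) 1: makovelot
2. e -> o, i -> u / B C0 _: fires at position(s) 6: makovolot
surface: makovolot


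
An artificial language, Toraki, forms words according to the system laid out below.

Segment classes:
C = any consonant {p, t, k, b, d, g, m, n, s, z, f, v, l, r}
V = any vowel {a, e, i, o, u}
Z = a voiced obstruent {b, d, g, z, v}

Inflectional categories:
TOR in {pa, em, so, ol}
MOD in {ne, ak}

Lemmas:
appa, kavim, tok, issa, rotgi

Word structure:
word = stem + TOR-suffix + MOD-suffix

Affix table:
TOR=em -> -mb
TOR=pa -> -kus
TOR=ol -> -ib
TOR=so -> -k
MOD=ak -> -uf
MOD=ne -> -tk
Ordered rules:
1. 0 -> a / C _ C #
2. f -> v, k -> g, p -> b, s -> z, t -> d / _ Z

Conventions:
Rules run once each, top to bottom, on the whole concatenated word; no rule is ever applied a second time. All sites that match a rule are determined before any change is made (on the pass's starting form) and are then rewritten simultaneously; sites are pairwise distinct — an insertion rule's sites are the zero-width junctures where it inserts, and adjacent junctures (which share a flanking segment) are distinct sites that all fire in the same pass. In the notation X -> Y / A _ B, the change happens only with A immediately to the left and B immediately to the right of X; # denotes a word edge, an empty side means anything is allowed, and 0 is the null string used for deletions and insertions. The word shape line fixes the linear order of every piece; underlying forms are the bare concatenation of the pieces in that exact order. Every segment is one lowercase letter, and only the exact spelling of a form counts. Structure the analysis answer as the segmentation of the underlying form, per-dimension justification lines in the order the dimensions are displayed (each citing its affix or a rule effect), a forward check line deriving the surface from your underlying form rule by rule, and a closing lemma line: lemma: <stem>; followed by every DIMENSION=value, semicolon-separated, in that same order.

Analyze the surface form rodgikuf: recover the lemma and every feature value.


underlying: rotgi-k-uf
TOR=so - signalled by the affix -k
MOD=ak - signalled by the affix -uf
check: rotgikuf -> rotgikuf -> rodgikuf
lemma: rotgi; TOR=so; MOD=ak


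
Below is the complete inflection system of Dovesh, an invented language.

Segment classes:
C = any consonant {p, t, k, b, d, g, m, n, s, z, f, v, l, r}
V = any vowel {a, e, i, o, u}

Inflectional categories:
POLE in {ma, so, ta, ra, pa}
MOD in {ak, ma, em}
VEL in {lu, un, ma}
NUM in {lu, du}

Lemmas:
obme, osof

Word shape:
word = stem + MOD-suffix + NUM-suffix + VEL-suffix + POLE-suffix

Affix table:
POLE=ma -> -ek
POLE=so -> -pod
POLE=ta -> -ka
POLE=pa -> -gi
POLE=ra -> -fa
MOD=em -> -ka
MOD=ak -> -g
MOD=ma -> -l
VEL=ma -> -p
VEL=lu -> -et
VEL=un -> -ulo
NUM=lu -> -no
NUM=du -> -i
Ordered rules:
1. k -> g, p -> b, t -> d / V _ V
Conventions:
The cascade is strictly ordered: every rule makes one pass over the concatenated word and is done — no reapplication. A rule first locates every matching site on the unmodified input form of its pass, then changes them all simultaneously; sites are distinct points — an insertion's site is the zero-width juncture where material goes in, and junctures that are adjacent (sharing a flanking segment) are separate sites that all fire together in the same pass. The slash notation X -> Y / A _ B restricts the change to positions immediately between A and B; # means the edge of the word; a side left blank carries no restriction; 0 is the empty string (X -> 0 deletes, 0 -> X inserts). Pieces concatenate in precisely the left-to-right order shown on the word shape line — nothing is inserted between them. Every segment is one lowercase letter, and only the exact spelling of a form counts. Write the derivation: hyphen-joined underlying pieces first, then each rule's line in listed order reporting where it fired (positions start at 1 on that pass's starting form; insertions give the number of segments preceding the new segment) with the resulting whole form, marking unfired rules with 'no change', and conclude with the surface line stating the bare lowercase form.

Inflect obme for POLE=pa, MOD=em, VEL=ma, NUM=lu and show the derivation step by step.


underlying: obme-ka-no-p-gi
1. k -> g, p -> b, t -> d / V _ V: fires at position(s) 5: obmeganopgi
surface: obmeganopgi


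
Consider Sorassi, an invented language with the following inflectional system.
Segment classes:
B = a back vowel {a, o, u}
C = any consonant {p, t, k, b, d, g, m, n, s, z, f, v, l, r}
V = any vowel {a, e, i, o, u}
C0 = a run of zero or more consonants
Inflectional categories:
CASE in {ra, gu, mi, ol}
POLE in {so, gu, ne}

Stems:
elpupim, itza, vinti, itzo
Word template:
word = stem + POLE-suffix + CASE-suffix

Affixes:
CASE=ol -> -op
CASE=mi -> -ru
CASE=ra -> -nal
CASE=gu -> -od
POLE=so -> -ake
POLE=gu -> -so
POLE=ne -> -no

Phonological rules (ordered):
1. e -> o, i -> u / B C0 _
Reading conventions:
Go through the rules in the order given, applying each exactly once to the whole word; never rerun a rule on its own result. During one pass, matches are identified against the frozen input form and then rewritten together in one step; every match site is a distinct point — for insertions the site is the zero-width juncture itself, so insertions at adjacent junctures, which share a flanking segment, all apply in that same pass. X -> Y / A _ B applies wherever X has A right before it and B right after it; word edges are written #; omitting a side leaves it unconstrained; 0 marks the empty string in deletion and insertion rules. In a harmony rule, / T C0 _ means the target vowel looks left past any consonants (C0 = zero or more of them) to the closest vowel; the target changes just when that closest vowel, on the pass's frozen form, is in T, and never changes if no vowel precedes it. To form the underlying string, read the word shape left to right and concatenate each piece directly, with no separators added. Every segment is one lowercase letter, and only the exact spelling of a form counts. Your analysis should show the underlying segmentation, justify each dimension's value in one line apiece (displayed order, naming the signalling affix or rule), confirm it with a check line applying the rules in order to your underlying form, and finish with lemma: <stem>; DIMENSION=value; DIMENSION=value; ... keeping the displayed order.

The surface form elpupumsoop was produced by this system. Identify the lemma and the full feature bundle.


underlying: elpupim-so-op
CASE=ol - signalled by the affix -op
POLE=gu - signalled by the affix -so
check: elpupimsoop -> elpupumsoop
lemma: elpupim; CASE=ol; POLE=gu


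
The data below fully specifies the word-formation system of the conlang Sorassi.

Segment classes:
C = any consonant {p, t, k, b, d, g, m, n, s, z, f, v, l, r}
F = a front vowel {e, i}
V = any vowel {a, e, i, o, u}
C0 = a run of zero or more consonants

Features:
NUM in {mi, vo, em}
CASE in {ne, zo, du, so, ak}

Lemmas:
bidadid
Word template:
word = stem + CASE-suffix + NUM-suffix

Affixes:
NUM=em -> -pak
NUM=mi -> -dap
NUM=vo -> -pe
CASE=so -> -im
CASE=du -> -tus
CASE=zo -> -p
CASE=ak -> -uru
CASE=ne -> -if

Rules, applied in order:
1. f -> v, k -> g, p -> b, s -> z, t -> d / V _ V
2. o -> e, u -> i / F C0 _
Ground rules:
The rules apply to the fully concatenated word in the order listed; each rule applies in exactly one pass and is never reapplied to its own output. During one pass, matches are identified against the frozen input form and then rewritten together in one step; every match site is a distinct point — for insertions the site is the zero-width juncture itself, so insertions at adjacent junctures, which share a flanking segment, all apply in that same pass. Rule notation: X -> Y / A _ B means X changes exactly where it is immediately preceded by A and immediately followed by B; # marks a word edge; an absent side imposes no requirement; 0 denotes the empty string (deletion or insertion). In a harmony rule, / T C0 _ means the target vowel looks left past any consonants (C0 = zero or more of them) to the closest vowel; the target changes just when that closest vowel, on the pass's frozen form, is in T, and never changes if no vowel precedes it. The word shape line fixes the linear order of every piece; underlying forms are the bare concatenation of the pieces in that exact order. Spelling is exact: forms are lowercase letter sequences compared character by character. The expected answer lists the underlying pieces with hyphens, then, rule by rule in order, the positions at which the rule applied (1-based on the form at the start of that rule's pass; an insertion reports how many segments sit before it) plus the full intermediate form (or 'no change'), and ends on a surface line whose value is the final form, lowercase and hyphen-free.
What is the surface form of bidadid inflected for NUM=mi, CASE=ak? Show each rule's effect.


underlying: bidadid-uru-dap
1. f -> v, k -> g, p -> b, s -> z, t -> d / V _ V: no change
2. o -> e, u -> i / F C0 _: fires at position(s) 8: bidadidirudap
surface: bidadidirudap
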